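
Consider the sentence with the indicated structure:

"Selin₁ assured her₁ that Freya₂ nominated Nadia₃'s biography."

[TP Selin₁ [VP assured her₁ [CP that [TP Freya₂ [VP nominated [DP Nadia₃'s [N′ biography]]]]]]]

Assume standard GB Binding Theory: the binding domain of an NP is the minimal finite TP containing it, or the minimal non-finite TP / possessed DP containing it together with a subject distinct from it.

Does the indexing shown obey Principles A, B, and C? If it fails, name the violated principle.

Principle B

The two coindexed NPs are *Selin₁* and *her₁*.
*her₁* is a pronoun. Its binding domain is the matrix TP, whose subject is Selin₁.
*Selin₁* c-commands it within that domain and carries the same index.
The pronoun is locally bound → Principle B violation.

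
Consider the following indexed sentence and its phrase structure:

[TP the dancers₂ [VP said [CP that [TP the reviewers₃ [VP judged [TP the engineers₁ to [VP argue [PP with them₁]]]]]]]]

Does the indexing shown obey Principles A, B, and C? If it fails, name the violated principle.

Principle B

The two coindexed NPs are *the engineers₁* and *them₁*.
*them₁* is a pronoun. Its binding domain is the embedded TP, whose subject is the engineers₁.
*the engineers₁* c-commands it within that domain and carries the same index.
The pronoun is locally bound → Principle B violation.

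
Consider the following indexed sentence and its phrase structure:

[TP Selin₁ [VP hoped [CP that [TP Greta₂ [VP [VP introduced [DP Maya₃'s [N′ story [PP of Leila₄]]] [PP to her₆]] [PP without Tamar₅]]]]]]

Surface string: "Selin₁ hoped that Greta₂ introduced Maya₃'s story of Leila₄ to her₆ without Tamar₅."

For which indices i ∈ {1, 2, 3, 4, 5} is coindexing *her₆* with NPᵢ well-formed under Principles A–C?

*her* is a pronoun, so Principle B applies: it must be free in its binding domain.
Binding domain of *her₆*: the embedded TP, whose subject is Greta₂.
*Selin₁* c-commands the pronoun but from outside its binding domain, and is not c-commanded by it → coindexation permitted.
*Greta₂* c-commands the pronoun within its binding domain → coindexation would violate Principle B.
*Maya₃* and the pronoun do not c-command one another → neither Principle B nor Principle C is at stake; coindexation permitted.
*Leila₄* and the pronoun do not c-command one another → neither Principle B nor Principle C is at stake; coindexation permitted.
*Tamar₅* and the pronoun do not c-command one another → neither Principle B nor Principle C is at stake; coindexation permitted.

{1, 3, 4, 5}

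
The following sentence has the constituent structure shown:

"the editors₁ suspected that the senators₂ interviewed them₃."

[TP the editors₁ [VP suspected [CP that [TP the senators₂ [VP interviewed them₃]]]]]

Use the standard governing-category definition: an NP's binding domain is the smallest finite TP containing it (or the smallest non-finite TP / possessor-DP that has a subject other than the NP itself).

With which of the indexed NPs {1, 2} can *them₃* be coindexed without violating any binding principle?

{1}

*them* is a pronoun, so Principle B applies: it must be free in its binding domain.
Binding domain of *them₃*: the embedded TP, whose subject is the senators₂.
*the editors₁* c-commands the pronoun but from outside its binding domain, and is not c-commanded by it → coindexation permitted.
*the senators₂* c-commands the pronoun within its binding domain → coindexation would violate Principle B.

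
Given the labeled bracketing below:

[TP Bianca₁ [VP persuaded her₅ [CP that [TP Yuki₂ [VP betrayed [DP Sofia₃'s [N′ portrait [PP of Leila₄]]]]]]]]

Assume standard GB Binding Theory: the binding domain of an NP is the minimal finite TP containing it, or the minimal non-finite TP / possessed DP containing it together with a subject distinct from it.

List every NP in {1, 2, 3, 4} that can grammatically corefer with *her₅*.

none

*her* is a pronoun, so Principle B applies: it must be free in its binding domain.
Binding domain of *her₅*: the matrix TP, whose subject is Bianca₁.
*Bianca₁* c-commands the pronoun within its binding domain → coindexation would violate Principle B.
*Yuki₂*: the pronoun c-commands this R-expression → coindexation would violate Principle C on *Yuki₂*.
*Sofia₃*: the pronoun c-commands this R-expression → coindexation would violate Principle C on *Sofia₃*.
*Leila₄*: the pronoun c-commands this R-expression → coindexation would violate Principle C on *Leila₄*.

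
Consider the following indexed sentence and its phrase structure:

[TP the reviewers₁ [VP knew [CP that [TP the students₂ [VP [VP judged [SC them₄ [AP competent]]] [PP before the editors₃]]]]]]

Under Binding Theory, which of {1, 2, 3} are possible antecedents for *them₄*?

{1, 3}

*them* is a pronoun, so Principle B applies: it must be free in its binding domain.
Binding domain of *them₄*: the embedded TP, whose subject is the students₂.
*the reviewers₁* c-commands the pronoun but from outside its binding domain, and is not c-commanded by it → coindexation permitted.
*the students₂* c-commands the pronoun within its binding domain → coindexation would violate Principle B.
*the editors₃* and the pronoun do not c-command one another → neither Principle B nor Principle C is at stake; coindexation permitted.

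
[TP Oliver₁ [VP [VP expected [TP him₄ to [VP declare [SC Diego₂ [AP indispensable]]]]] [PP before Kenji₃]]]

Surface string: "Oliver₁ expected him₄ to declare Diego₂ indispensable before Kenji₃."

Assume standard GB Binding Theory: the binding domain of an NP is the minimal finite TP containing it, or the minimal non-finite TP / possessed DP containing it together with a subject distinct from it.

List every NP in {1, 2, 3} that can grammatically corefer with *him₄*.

{3}

*him* is a pronoun, so Principle B applies: it must be free in its binding domain.
Binding domain of *him₄*: the matrix TP, whose subject is Oliver₁.
*Oliver₁* c-commands the pronoun within its binding domain → coindexation would violate Principle B.
*Diego₂*: the pronoun c-commands this R-expression → coindexation would violate Principle C on *Diego₂*.
*Kenji₃* and the pronoun do not c-command one another → neither Principle B nor Principle C is at stake; coindexation permitted.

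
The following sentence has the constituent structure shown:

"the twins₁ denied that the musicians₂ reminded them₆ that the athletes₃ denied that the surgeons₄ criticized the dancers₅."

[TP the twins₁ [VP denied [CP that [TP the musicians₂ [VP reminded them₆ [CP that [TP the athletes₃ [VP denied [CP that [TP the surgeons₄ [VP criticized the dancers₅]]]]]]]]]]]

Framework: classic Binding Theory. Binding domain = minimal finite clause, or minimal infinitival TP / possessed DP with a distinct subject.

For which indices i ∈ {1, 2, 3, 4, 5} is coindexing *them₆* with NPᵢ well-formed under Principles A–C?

*them* is a pronoun, so Principle B applies: it must be free in its binding domain.
Binding domain of *them₆*: the embedded TP, whose subject is the musicians₂.
*the twins₁* c-commands the pronoun but from outside its binding domain, and is not c-commanded by it → coindexation permitted.
*the musicians₂* c-commands the pronoun within its binding domain → coindexation would violate Principle B.
*the athletes₃*: the pronoun c-commands this R-expression → coindexation would violate Principle C on *the athletes₃*.
*the surgeons₄*: the pronoun c-commands this R-expression → coindexation would violate Principle C on *the surgeons₄*.
*the dancers₅*: the pronoun c-commands this R-expression → coindexation would violate Principle C on *the dancers₅*.

{1}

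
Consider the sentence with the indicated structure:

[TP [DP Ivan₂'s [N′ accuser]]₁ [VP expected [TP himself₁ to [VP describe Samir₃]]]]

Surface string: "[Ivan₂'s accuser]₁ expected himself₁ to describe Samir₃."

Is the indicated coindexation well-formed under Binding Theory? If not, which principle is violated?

grammatical

The two coindexed NPs are *[Ivan₂'s accuser]₁* and *himself₁*.
*himself₁* is an anaphor; its binding domain is the matrix TP, whose subject is [Ivan₂'s accuser]₁. *[Ivan₂'s accuser]₁* c-commands it within that domain and shares its index, so Principle A is satisfied.
*[Ivan₂'s accuser]₁* is an R-expression; *himself₁* does not c-command it, and no other NP shares its index, so Principle C is satisfied.
All principles are respected.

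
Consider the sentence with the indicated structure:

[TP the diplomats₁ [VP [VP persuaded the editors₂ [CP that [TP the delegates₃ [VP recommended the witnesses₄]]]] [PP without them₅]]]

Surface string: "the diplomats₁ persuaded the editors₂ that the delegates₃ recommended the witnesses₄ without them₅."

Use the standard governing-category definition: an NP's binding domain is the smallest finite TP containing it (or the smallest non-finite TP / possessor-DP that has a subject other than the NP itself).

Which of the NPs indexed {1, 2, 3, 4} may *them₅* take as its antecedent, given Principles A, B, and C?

*them* is a pronoun, so Principle B applies: it must be free in its binding domain.
Binding domain of *them₅*: the matrix TP, whose subject is the diplomats₁.
*the diplomats₁* c-commands the pronoun within its binding domain → coindexation would violate Principle B.
*the editors₂* and the pronoun do not c-command one another → neither Principle B nor Principle C is at stake; coindexation permitted.
*the delegates₃* and the pronoun do not c-command one another → neither Principle B nor Principle C is at stake; coindexation permitted.
*the witnesses₄* and the pronoun do not c-command one another → neither Principle B nor Principle C is at stake; coindexation permitted.

{2, 3, 4}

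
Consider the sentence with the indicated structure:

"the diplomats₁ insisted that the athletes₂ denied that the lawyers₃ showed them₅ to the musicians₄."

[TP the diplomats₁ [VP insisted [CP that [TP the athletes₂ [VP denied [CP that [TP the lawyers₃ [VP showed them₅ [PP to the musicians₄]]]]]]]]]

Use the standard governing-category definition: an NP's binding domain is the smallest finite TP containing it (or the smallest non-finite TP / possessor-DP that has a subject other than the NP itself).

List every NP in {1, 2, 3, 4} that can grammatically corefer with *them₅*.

*them* is a pronoun, so Principle B applies: it must be free in its binding domain.
Binding domain of *them₅*: the embedded TP, whose subject is the lawyers₃.
*the diplomats₁* c-commands the pronoun but from outside its binding domain, and is not c-commanded by it → coindexation permitted.
*the athletes₂* c-commands the pronoun but from outside its binding domain, and is not c-commanded by it → coindexation permitted.
*the lawyers₃* c-commands the pronoun within its binding domain → coindexation would violate Principle B.
*the musicians₄*: the pronoun c-commands this R-expression → coindexation would violate Principle C on *the musicians₄*.

{1, 2}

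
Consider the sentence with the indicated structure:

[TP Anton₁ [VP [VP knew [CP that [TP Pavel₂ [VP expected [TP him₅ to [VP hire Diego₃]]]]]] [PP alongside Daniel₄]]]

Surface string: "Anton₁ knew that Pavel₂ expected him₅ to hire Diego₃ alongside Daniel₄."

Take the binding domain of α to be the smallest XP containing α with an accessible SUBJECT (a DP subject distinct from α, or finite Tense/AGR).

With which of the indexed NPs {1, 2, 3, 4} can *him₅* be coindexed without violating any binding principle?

*him* is a pronoun, so Principle B applies: it must be free in its binding domain.
Binding domain of *him₅*: the embedded TP, whose subject is Pavel₂.
*Anton₁* c-commands the pronoun but from outside its binding domain, and is not c-commanded by it → coindexation permitted.
*Pavel₂* c-commands the pronoun within its binding domain → coindexation would violate Principle B.
*Diego₃*: the pronoun c-commands this R-expression → coindexation would violate Principle C on *Diego₃*.
*Daniel₄* and the pronoun do not c-command one another → neither Principle B nor Principle C is at stake; coindexation permitted.

{1, 4}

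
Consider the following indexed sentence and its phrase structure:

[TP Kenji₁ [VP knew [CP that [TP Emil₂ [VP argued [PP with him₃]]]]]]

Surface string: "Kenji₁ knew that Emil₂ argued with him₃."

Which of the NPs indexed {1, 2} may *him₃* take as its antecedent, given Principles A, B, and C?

{1}

*him* is a pronoun, so Principle B applies: it must be free in its binding domain.
Binding domain of *him₃*: the embedded TP, whose subject is Emil₂.
*Kenji₁* c-commands the pronoun but from outside its binding domain, and is not c-commanded by it → coindexation permitted.
*Emil₂* c-commands the pronoun within its binding domain → coindexation would violate Principle B.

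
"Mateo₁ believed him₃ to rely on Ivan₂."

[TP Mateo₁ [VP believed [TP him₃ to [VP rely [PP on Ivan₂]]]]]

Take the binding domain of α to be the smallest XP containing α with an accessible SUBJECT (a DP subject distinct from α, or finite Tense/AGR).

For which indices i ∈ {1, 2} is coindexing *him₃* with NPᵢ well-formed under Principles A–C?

*him* is a pronoun, so Principle B applies: it must be free in its binding domain.
Binding domain of *him₃*: the matrix TP, whose subject is Mateo₁.
*Mateo₁* c-commands the pronoun within its binding domain → coindexation would violate Principle B.
*Ivan₂*: the pronoun c-commands this R-expression → coindexation would violate Principle C on *Ivan₂*.

none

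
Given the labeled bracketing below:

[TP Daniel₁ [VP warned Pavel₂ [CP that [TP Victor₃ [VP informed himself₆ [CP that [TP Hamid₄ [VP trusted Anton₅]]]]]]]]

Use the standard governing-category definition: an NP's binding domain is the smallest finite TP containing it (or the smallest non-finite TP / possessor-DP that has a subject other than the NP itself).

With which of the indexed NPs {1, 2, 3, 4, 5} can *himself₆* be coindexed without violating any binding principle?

*himself* is an anaphor, so Principle A applies: it must be bound in its binding domain.
Binding domain of *himself₆*: the embedded TP, whose subject is Victor₃.
*Daniel₁* c-commands the anaphor but is outside its binding domain → cannot satisfy Principle A.
*Pavel₂* c-commands the anaphor but is outside its binding domain → cannot satisfy Principle A.
*Victor₃* c-commands the anaphor within its binding domain → licit binder.
*Hamid₄* does not c-command the anaphor → cannot bind it.
*Anton₅* does not c-command the anaphor → cannot bind it.

{3}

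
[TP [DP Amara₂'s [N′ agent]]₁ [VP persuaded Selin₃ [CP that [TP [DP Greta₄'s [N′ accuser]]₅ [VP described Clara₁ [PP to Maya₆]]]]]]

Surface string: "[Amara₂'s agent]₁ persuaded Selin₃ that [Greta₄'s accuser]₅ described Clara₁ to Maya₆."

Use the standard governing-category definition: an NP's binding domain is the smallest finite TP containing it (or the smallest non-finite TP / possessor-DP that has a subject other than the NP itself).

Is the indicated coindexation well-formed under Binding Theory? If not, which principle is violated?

The two coindexed NPs are *[Amara₂'s agent]₁* and *Clara₁*.
*Clara₁* is an R-expression. Principle C requires it to be free everywhere.
*[Amara₂'s agent]₁* c-commands it and carries the same index.
The R-expression is bound → Principle C violation.

Principle C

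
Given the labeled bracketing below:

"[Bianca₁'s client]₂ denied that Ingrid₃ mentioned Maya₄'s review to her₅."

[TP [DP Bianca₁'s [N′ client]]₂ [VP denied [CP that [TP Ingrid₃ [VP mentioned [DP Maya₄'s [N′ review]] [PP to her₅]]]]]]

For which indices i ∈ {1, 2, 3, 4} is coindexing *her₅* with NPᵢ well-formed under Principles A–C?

*her* is a pronoun, so Principle B applies: it must be free in its binding domain.
Binding domain of *her₅*: the embedded TP, whose subject is Ingrid₃.
*Bianca₁* and the pronoun do not c-command one another → neither Principle B nor Principle C is at stake; coindexation permitted.
*[Bianca₁'s client]₂* c-commands the pronoun but from outside its binding domain, and is not c-commanded by it → coindexation permitted.
*Ingrid₃* c-commands the pronoun within its binding domain → coindexation would violate Principle B.
*Maya₄* and the pronoun do not c-command one another → neither Principle B nor Principle C is at stake; coindexation permitted.

{1, 2, 4}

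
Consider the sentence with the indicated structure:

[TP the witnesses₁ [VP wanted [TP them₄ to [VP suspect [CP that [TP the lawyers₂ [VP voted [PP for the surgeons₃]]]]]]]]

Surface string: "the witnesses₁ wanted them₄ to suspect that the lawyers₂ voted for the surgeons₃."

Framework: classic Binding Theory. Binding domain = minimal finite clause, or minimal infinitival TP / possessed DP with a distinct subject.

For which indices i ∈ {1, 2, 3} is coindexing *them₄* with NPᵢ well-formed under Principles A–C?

none

*them* is a pronoun, so Principle B applies: it must be free in its binding domain.
Binding domain of *them₄*: the matrix TP, whose subject is the witnesses₁.
*the witnesses₁* c-commands the pronoun within its binding domain → coindexation would violate Principle B.
*the lawyers₂*: the pronoun c-commands this R-expression → coindexation would violate Principle C on *the lawyers₂*.
*the surgeons₃*: the pronoun c-commands this R-expression → coindexation would violate Principle C on *the surgeons₃*.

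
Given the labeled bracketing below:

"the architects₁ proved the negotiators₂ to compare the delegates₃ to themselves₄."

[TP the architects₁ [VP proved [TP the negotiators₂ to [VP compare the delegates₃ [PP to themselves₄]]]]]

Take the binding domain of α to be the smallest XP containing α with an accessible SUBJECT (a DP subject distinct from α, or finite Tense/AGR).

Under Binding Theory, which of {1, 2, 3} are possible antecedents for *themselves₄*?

*themselves* is an anaphor, so Principle A applies: it must be bound in its binding domain.
Binding domain of *themselves₄*: the embedded TP, whose subject is the negotiators₂.
*the architects₁* c-commands the anaphor but is outside its binding domain → cannot satisfy Principle A.
*the negotiators₂* c-commands the anaphor within its binding domain → licit binder.
*the delegates₃* c-commands the anaphor within its binding domain → licit binder.

{2, 3}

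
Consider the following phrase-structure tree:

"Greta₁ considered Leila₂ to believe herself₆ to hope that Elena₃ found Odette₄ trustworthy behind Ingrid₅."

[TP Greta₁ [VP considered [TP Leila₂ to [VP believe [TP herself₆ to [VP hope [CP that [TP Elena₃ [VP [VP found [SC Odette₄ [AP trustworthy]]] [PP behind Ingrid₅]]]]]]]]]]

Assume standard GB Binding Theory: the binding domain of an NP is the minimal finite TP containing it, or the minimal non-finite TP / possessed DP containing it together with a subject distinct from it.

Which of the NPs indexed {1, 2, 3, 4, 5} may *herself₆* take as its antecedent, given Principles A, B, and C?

*herself* is an anaphor, so Principle A applies: it must be bound in its binding domain.
Binding domain of *herself₆*: the embedded TP, whose subject is Leila₂.
*Greta₁* c-commands the anaphor but is outside its binding domain → cannot satisfy Principle A.
*Leila₂* c-commands the anaphor within its binding domain → licit binder.
*Elena₃* does not c-command the anaphor → cannot bind it.
*Odette₄* does not c-command the anaphor → cannot bind it.
*Ingrid₅* does not c-command the anaphor → cannot bind it.

{2}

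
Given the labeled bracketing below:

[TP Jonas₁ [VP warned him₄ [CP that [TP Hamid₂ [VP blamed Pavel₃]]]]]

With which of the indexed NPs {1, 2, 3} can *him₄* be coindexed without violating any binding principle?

*him* is a pronoun, so Principle B applies: it must be free in its binding domain.
Binding domain of *him₄*: the matrix TP, whose subject is Jonas₁.
*Jonas₁* c-commands the pronoun within its binding domain → coindexation would violate Principle B.
*Hamid₂*: the pronoun c-commands this R-expression → coindexation would violate Principle C on *Hamid₂*.
*Pavel₃*: the pronoun c-commands this R-expression → coindexation would violate Principle C on *Pavel₃*.

none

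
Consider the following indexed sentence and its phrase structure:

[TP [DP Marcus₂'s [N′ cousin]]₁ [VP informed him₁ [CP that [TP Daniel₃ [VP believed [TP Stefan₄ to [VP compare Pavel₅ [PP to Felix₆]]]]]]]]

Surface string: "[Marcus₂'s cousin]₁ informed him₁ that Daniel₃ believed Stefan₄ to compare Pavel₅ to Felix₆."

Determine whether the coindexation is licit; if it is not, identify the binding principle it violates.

Principle B

The two coindexed NPs are *[Marcus₂'s cousin]₁* and *him₁*.
*him₁* is a pronoun. Its binding domain is the matrix TP, whose subject is [Marcus₂'s cousin]₁.
*[Marcus₂'s cousin]₁* c-commands it within that domain and carries the same index.
The pronoun is locally bound → Principle B violation.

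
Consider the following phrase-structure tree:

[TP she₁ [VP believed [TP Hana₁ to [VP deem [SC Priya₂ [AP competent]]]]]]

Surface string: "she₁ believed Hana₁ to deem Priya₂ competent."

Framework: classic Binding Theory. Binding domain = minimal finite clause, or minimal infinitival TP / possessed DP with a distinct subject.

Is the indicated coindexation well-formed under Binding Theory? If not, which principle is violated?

Principle C

The two coindexed NPs are *she₁* and *Hana₁*.
*Hana₁* is an R-expression. Principle C requires it to be free everywhere.
*she₁* c-commands it and carries the same index.
The R-expression is bound → Principle C violation.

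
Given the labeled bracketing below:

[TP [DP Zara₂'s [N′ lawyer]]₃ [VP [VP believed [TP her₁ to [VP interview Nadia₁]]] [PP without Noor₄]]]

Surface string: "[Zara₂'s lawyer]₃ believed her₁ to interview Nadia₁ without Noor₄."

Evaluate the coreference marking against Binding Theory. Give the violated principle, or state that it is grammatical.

The two coindexed NPs are *her₁* and *Nadia₁*.
*Nadia₁* is an R-expression. Principle C requires it to be free everywhere.
*her₁* c-commands it and carries the same index.
The R-expression is bound → Principle C violation.

Principle C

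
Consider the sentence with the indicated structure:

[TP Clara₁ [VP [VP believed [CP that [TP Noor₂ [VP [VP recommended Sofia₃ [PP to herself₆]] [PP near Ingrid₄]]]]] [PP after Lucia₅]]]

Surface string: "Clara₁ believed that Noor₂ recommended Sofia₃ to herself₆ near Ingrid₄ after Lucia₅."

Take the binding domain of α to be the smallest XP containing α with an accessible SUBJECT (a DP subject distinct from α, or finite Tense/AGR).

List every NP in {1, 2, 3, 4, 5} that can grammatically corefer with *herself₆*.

*herself* is an anaphor, so Principle A applies: it must be bound in its binding domain.
Binding domain of *herself₆*: the embedded TP, whose subject is Noor₂.
*Clara₁* c-commands the anaphor but is outside its binding domain → cannot satisfy Principle A.
*Noor₂* c-commands the anaphor within its binding domain → licit binder.
*Sofia₃* c-commands the anaphor within its binding domain → licit binder.
*Ingrid₄* does not c-command the anaphor → cannot bind it.
*Lucia₅* does not c-command the anaphor → cannot bind it.

{2, 3}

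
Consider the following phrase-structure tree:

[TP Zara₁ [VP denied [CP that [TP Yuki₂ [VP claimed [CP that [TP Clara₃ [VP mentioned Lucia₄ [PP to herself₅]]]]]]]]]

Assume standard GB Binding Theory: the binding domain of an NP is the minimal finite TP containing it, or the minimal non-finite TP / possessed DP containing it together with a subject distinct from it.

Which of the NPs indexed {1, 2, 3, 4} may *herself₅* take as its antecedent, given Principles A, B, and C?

*herself* is an anaphor, so Principle A applies: it must be bound in its binding domain.
Binding domain of *herself₅*: the embedded TP, whose subject is Clara₃.
*Zara₁* c-commands the anaphor but is outside its binding domain → cannot satisfy Principle A.
*Yuki₂* c-commands the anaphor but is outside its binding domain → cannot satisfy Principle A.
*Clara₃* c-commands the anaphor within its binding domain → licit binder.
*Lucia₄* c-commands the anaphor within its binding domain → licit binder.

{3, 4}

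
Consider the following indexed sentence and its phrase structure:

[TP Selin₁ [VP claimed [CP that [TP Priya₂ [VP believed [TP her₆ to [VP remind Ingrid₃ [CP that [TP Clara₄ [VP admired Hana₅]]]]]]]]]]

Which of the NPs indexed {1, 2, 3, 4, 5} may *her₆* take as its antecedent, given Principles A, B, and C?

{1}

*her* is a pronoun, so Principle B applies: it must be free in its binding domain.
Binding domain of *her₆*: the embedded TP, whose subject is Priya₂.
*Selin₁* c-commands the pronoun but from outside its binding domain, and is not c-commanded by it → coindexation permitted.
*Priya₂* c-commands the pronoun within its binding domain → coindexation would violate Principle B.
*Ingrid₃*: the pronoun c-commands this R-expression → coindexation would violate Principle C on *Ingrid₃*.
*Clara₄*: the pronoun c-commands this R-expression → coindexation would violate Principle C on *Clara₄*.
*Hana₅*: the pronoun c-commands this R-expression → coindexation would violate Principle C on *Hana₅*.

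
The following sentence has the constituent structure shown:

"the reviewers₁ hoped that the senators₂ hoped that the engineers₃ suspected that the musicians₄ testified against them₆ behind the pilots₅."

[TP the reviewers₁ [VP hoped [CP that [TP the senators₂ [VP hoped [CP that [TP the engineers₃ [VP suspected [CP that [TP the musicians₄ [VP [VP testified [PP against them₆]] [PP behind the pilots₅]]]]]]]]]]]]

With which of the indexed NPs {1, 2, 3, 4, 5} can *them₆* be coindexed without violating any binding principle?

{1, 2, 3, 5}

*them* is a pronoun, so Principle B applies: it must be free in its binding domain.
Binding domain of *them₆*: the embedded TP, whose subject is the musicians₄.
*the reviewers₁* c-commands the pronoun but from outside its binding domain, and is not c-commanded by it → coindexation permitted.
*the senators₂* c-commands the pronoun but from outside its binding domain, and is not c-commanded by it → coindexation permitted.
*the engineers₃* c-commands the pronoun but from outside its binding domain, and is not c-commanded by it → coindexation permitted.
*the musicians₄* c-commands the pronoun within its binding domain → coindexation would violate Principle B.
*the pilots₅* and the pronoun do not c-command one another → neither Principle B nor Principle C is at stake; coindexation permitted.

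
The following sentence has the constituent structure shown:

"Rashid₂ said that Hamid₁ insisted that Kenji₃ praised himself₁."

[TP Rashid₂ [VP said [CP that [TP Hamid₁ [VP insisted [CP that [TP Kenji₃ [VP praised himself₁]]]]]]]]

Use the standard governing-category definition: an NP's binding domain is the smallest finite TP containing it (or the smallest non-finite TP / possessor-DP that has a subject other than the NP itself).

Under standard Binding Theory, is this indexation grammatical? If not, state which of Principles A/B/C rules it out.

Principle A

The two coindexed NPs are *Hamid₁* and *himself₁*.
*himself₁* is an anaphor. Principle A requires it to be bound within its binding domain — the embedded TP, whose subject is Kenji₃.
Within that domain it is c-commanded by *Kenji₃*, which does not share its index.
*Hamid₁* does c-command the anaphor, but from outside its binding domain.
The anaphor is unbound in its domain → Principle A violation.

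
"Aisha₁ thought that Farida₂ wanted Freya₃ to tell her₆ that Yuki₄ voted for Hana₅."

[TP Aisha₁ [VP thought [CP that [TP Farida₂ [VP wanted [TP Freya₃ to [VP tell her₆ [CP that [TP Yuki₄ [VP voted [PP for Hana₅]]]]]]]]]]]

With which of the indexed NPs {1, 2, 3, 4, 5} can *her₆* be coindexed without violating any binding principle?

{1, 2}

*her* is a pronoun, so Principle B applies: it must be free in its binding domain.
Binding domain of *her₆*: the embedded TP, whose subject is Freya₃.
*Aisha₁* c-commands the pronoun but from outside its binding domain, and is not c-commanded by it → coindexation permitted.
*Farida₂* c-commands the pronoun but from outside its binding domain, and is not c-commanded by it → coindexation permitted.
*Freya₃* c-commands the pronoun within its binding domain → coindexation would violate Principle B.
*Yuki₄*: the pronoun c-commands this R-expression → coindexation would violate Principle C on *Yuki₄*.
*Hana₅*: the pronoun c-commands this R-expression → coindexation would violate Principle C on *Hana₅*.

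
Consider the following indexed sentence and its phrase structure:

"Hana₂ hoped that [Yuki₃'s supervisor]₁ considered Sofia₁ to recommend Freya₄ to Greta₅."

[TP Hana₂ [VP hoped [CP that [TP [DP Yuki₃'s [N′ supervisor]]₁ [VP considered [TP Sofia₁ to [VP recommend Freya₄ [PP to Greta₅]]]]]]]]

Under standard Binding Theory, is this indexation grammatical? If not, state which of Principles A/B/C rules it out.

The two coindexed NPs are *[Yuki₃'s supervisor]₁* and *Sofia₁*.
*Sofia₁* is an R-expression. Principle C requires it to be free everywhere.
*[Yuki₃'s supervisor]₁* c-commands it and carries the same index.
The R-expression is bound → Principle C violation.

Principle C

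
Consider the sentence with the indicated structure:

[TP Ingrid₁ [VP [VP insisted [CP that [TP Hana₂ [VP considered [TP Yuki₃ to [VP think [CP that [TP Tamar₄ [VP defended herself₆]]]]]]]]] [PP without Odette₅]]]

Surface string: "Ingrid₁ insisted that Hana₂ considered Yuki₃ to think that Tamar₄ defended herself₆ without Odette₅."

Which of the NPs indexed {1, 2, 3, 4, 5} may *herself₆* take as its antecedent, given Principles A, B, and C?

{4}

*herself* is an anaphor, so Principle A applies: it must be bound in its binding domain.
Binding domain of *herself₆*: the embedded TP, whose subject is Tamar₄.
*Ingrid₁* c-commands the anaphor but is outside its binding domain → cannot satisfy Principle A.
*Hana₂* c-commands the anaphor but is outside its binding domain → cannot satisfy Principle A.
*Yuki₃* c-commands the anaphor but is outside its binding domain → cannot satisfy Principle A.
*Tamar₄* c-commands the anaphor within its binding domain → licit binder.
*Odette₅* does not c-command the anaphor → cannot bind it.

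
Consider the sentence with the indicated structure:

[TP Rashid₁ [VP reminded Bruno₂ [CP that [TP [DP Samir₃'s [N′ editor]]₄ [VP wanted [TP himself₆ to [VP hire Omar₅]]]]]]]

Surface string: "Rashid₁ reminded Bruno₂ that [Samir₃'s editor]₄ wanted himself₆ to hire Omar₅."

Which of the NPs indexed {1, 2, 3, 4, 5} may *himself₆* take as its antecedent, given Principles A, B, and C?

*himself* is an anaphor, so Principle A applies: it must be bound in its binding domain.
Binding domain of *himself₆*: the embedded TP, whose subject is [Samir₃'s editor]₄.
*Rashid₁* c-commands the anaphor but is outside its binding domain → cannot satisfy Principle A.
*Bruno₂* c-commands the anaphor but is outside its binding domain → cannot satisfy Principle A.
*Samir₃* does not c-command the anaphor → cannot bind it.
*[Samir₃'s editor]₄* c-commands the anaphor within its binding domain → licit binder.
*Omar₅* does not c-command the anaphor → cannot bind it.

{4}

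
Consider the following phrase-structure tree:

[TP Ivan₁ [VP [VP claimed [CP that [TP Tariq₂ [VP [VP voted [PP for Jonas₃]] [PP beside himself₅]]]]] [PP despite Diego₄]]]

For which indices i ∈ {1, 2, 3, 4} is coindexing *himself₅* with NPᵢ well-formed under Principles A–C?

{2}

*himself* is an anaphor, so Principle A applies: it must be bound in its binding domain.
Binding domain of *himself₅*: the embedded TP, whose subject is Tariq₂.
*Ivan₁* c-commands the anaphor but is outside its binding domain → cannot satisfy Principle A.
*Tariq₂* c-commands the anaphor within its binding domain → licit binder.
*Jonas₃* does not c-command the anaphor → cannot bind it.
*Diego₄* does not c-command the anaphor → cannot bind it.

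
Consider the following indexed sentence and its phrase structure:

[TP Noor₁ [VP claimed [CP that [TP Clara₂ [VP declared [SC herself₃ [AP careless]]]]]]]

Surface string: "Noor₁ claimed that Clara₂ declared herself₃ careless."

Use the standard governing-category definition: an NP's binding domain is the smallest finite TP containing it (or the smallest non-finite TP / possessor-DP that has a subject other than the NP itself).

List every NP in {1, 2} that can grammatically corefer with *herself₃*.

*herself* is an anaphor, so Principle A applies: it must be bound in its binding domain.
Binding domain of *herself₃*: the embedded TP, whose subject is Clara₂.
*Noor₁* c-commands the anaphor but is outside its binding domain → cannot satisfy Principle A.
*Clara₂* c-commands the anaphor within its binding domain → licit binder.

{2}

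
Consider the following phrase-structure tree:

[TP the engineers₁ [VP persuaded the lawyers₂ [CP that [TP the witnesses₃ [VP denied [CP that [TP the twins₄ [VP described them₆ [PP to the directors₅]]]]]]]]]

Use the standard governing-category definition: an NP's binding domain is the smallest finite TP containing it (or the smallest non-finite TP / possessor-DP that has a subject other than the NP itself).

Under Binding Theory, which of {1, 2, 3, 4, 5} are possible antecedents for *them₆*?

{1, 2, 3}

*them* is a pronoun, so Principle B applies: it must be free in its binding domain.
Binding domain of *them₆*: the embedded TP, whose subject is the twins₄.
*the engineers₁* c-commands the pronoun but from outside its binding domain, and is not c-commanded by it → coindexation permitted.
*the lawyers₂* c-commands the pronoun but from outside its binding domain, and is not c-commanded by it → coindexation permitted.
*the witnesses₃* c-commands the pronoun but from outside its binding domain, and is not c-commanded by it → coindexation permitted.
*the twins₄* c-commands the pronoun within its binding domain → coindexation would violate Principle B.
*the directors₅*: the pronoun c-commands this R-expression → coindexation would violate Principle C on *the directors₅*.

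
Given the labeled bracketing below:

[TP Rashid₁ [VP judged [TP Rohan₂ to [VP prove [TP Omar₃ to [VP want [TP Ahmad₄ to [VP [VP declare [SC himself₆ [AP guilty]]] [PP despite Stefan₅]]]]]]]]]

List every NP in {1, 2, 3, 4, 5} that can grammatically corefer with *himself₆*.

*himself* is an anaphor, so Principle A applies: it must be bound in its binding domain.
Binding domain of *himself₆*: the embedded TP, whose subject is Ahmad₄.
*Rashid₁* c-commands the anaphor but is outside its binding domain → cannot satisfy Principle A.
*Rohan₂* c-commands the anaphor but is outside its binding domain → cannot satisfy Principle A.
*Omar₃* c-commands the anaphor but is outside its binding domain → cannot satisfy Principle A.
*Ahmad₄* c-commands the anaphor within its binding domain → licit binder.
*Stefan₅* does not c-command the anaphor → cannot bind it.

{4}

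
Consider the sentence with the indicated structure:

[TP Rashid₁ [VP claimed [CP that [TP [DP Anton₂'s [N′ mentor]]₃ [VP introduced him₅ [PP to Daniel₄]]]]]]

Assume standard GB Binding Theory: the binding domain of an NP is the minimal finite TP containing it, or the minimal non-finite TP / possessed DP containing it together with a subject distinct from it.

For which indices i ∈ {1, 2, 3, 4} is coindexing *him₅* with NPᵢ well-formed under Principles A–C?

{1, 2}

*him* is a pronoun, so Principle B applies: it must be free in its binding domain.
Binding domain of *him₅*: the embedded TP, whose subject is [Anton₂'s mentor]₃.
*Rashid₁* c-commands the pronoun but from outside its binding domain, and is not c-commanded by it → coindexation permitted.
*Anton₂* and the pronoun do not c-command one another → neither Principle B nor Principle C is at stake; coindexation permitted.
*[Anton₂'s mentor]₃* c-commands the pronoun within its binding domain → coindexation would violate Principle B.
*Daniel₄*: the pronoun c-commands this R-expression → coindexation would violate Principle C on *Daniel₄*.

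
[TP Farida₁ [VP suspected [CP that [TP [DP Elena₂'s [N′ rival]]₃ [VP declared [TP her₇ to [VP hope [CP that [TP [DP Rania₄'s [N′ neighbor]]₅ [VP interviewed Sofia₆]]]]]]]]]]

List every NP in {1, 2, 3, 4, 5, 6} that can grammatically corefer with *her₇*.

{1, 2}

*her* is a pronoun, so Principle B applies: it must be free in its binding domain.
Binding domain of *her₇*: the embedded TP, whose subject is [Elena₂'s rival]₃.
*Farida₁* c-commands the pronoun but from outside its binding domain, and is not c-commanded by it → coindexation permitted.
*Elena₂* and the pronoun do not c-command one another → neither Principle B nor Principle C is at stake; coindexation permitted.
*[Elena₂'s rival]₃* c-commands the pronoun within its binding domain → coindexation would violate Principle B.
*Rania₄*: the pronoun c-commands this R-expression → coindexation would violate Principle C on *Rania₄*.
*[Rania₄'s neighbor]₅*: the pronoun c-commands this R-expression → coindexation would violate Principle C on *[Rania₄'s neighbor]₅*.
*Sofia₆*: the pronoun c-commands this R-expression → coindexation would violate Principle C on *Sofia₆*.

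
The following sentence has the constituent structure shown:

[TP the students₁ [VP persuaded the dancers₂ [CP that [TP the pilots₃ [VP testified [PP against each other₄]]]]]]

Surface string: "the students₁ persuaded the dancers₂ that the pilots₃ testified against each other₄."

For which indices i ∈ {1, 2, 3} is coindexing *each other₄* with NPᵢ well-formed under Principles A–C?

*each other* is an anaphor, so Principle A applies: it must be bound in its binding domain.
Binding domain of *each other₄*: the embedded TP, whose subject is the pilots₃.
*the students₁* c-commands the anaphor but is outside its binding domain → cannot satisfy Principle A.
*the dancers₂* c-commands the anaphor but is outside its binding domain → cannot satisfy Principle A.
*the pilots₃* c-commands the anaphor within its binding domain → licit binder.

{3}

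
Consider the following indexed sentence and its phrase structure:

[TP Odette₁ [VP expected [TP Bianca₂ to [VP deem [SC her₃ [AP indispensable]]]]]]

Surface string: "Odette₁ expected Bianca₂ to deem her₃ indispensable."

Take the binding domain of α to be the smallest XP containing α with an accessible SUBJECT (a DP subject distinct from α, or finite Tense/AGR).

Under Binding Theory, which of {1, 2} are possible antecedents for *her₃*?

{1}

*her* is a pronoun, so Principle B applies: it must be free in its binding domain.
Binding domain of *her₃*: the embedded TP, whose subject is Bianca₂.
*Odette₁* c-commands the pronoun but from outside its binding domain, and is not c-commanded by it → coindexation permitted.
*Bianca₂* c-commands the pronoun within its binding domain → coindexation would violate Principle B.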